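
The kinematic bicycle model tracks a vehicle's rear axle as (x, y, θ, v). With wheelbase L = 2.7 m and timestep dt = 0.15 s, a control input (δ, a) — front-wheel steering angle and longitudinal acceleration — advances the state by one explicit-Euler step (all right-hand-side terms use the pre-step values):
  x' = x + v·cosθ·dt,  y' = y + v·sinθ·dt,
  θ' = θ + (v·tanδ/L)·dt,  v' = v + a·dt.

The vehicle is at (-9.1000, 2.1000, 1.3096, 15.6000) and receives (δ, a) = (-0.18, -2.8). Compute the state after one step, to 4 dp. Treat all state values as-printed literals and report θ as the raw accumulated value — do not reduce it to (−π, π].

(-8.4957, 4.3606, 1.1519, 15.1800)

x' = -9.1000 + 15.6000·cos(1.3096)·0.15 = -8.4957
y' = 2.1000 + 15.6000·sin(1.3096)·0.15 = 4.3606
θ' = 1.3096 + (15.6000/2.7)·tan(-0.18)·0.15 = 1.1519
v' = 15.6000 − 2.8000·0.15 = 15.1800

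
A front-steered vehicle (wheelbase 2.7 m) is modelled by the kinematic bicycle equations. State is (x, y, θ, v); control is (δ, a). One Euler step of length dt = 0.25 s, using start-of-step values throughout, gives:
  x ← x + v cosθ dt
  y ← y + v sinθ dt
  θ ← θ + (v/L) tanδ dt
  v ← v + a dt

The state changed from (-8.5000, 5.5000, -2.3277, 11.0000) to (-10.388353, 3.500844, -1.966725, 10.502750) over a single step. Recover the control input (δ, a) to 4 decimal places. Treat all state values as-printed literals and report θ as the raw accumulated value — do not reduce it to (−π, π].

δ = 0.3406, a = -1.9890

a = (v'−v)/dt = (-0.497250)/0.25 = -1.9890
Δθ = θ'−θ = 0.360975;  (v·dt/L) = 11.0000·0.25/2.7 = 1.018519
tan δ = Δθ·L/(v·dt) = 0.354412  →  δ = 0.3406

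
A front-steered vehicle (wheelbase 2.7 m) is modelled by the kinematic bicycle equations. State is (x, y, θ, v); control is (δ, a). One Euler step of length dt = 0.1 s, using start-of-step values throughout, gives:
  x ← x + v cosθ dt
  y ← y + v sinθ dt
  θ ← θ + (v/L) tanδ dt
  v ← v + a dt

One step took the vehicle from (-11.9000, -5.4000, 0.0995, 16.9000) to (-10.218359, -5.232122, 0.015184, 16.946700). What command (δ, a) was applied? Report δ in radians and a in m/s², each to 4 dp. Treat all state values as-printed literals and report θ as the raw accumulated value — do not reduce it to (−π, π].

a = (v'−v)/dt = (0.046700)/0.1 = 0.4670
Δθ = θ'−θ = -0.084316;  (v·dt/L) = 16.9000·0.1/2.7 = 0.625926
tan δ = Δθ·L/(v·dt) = -0.134706  →  δ = -0.1339

δ = -0.1339, a = 0.4670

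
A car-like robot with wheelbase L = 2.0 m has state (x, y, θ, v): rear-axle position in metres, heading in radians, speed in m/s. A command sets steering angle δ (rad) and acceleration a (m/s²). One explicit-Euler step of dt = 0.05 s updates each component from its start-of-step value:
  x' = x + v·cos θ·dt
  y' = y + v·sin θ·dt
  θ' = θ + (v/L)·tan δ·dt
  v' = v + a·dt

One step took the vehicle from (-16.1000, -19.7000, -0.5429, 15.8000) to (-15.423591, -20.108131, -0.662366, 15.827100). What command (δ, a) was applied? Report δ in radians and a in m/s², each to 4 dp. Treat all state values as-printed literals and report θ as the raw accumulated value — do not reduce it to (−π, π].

δ = -0.2937, a = 0.5420

a = (v'−v)/dt = (0.027100)/0.05 = 0.5420
Δθ = θ'−θ = -0.119466;  (v·dt/L) = 15.8000·0.05/2.0 = 0.395000
tan δ = Δθ·L/(v·dt) = -0.302446  →  δ = -0.2937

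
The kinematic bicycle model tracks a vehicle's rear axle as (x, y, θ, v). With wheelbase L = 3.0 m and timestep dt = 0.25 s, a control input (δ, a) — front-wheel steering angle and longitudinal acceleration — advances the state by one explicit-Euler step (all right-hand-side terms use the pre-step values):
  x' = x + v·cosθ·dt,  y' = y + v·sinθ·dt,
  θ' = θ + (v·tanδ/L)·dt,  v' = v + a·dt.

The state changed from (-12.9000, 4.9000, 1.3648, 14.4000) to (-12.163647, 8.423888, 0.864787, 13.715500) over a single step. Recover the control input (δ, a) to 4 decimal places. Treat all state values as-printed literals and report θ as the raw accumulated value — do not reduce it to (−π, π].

a = (v'−v)/dt = (-0.684500)/0.25 = -2.7380
Δθ = θ'−θ = -0.500013;  (v·dt/L) = 14.4000·0.25/3.0 = 1.200000
tan δ = Δθ·L/(v·dt) = -0.416678  →  δ = -0.3948

δ = -0.3948, a = -2.7380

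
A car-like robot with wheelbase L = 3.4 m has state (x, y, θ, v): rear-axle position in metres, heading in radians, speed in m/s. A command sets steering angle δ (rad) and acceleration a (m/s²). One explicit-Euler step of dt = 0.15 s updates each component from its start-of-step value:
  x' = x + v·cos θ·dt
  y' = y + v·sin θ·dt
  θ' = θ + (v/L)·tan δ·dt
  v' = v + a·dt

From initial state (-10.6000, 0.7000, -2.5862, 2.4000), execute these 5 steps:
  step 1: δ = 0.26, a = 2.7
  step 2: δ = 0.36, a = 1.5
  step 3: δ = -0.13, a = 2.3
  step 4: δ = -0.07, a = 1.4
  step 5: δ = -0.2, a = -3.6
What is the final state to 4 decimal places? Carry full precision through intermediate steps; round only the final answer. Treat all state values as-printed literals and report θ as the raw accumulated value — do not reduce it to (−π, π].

(-12.4815, -0.5852, -2.5714, 3.0450)

after step 1 (δ=0.26, a=2.7): (-10.905890, 0.510180, -2.558033, 2.805000)
after step 2 (δ=0.36, a=1.5): (-11.257008, 0.278348, -2.511453, 3.030000)
after step 3 (δ=-0.13, a=2.3): (-11.624219, 0.010530, -2.528930, 3.375000)
after step 4 (δ=-0.07, a=1.4): (-12.038392, -0.280588, -2.539370, 3.585000)
after step 5 (δ=-0.2, a=-3.6): (-12.481541, -0.585210, -2.571430, 3.045000)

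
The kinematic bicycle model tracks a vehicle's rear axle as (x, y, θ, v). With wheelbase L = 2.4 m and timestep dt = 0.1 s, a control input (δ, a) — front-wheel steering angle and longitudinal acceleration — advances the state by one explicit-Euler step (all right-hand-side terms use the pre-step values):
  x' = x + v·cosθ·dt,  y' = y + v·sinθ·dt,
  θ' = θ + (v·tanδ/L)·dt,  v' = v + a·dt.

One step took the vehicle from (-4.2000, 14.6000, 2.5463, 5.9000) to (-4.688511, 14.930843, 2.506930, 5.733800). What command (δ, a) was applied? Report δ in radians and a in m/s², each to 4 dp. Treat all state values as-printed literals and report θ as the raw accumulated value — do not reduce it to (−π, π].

a = (v'−v)/dt = (-0.166200)/0.1 = -1.6620
Δθ = θ'−θ = -0.039370;  (v·dt/L) = 5.9000·0.1/2.4 = 0.245833
tan δ = Δθ·L/(v·dt) = -0.160149  →  δ = -0.1588

δ = -0.1588, a = -1.6620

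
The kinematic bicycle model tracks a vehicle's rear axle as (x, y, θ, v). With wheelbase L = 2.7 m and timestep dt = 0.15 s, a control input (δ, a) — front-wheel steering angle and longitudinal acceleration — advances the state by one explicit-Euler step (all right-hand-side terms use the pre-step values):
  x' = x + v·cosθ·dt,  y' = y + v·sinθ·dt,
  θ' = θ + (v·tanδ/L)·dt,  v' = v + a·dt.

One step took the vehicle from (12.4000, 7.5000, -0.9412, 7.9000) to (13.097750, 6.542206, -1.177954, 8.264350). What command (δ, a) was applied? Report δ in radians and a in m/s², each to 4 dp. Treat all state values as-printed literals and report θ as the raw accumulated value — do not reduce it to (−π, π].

δ = -0.4947, a = 2.4290

a = (v'−v)/dt = (0.364350)/0.15 = 2.4290
Δθ = θ'−θ = -0.236754;  (v·dt/L) = 7.9000·0.15/2.7 = 0.438889
tan δ = Δθ·L/(v·dt) = -0.539439  →  δ = -0.4947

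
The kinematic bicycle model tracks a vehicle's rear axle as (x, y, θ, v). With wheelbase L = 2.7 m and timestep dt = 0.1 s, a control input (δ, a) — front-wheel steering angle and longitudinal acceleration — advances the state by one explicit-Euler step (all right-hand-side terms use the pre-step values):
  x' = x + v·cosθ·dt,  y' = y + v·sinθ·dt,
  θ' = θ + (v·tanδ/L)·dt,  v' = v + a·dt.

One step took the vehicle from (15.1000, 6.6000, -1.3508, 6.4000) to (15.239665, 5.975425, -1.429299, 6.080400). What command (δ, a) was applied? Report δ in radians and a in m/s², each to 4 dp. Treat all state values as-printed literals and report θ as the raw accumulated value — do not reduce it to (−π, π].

a = (v'−v)/dt = (-0.319600)/0.1 = -3.1960
Δθ = θ'−θ = -0.078499;  (v·dt/L) = 6.4000·0.1/2.7 = 0.237037
tan δ = Δθ·L/(v·dt) = -0.331168  →  δ = -0.3198

δ = -0.3198, a = -3.1960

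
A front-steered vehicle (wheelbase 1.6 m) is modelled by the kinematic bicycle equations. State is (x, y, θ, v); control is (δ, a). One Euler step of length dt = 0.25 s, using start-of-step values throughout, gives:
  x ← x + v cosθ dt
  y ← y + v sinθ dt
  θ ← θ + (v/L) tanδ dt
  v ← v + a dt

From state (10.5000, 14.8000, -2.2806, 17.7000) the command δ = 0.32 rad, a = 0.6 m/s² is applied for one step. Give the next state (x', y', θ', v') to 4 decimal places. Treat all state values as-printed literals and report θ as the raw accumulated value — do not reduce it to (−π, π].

(7.6163, 11.4437, -1.3641, 17.8500)

x' = 10.5000 + 17.7000·cos(-2.2806)·0.25 = 7.6163
y' = 14.8000 + 17.7000·sin(-2.2806)·0.25 = 11.4437
θ' = -2.2806 + (17.7000/1.6)·tan(0.32)·0.25 = -1.3641
v' = 17.7000 + 0.6000·0.25 = 17.8500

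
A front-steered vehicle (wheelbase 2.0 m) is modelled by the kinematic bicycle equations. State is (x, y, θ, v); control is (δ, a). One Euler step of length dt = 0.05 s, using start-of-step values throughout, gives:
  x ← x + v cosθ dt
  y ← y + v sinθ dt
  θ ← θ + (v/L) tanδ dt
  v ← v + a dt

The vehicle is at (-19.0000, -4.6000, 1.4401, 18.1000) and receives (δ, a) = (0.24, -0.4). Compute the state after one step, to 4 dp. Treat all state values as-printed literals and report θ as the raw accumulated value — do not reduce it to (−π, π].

x' = -19.0000 + 18.1000·cos(1.4401)·0.05 = -18.8821
y' = -4.6000 + 18.1000·sin(1.4401)·0.05 = -3.7027
θ' = 1.4401 + (18.1000/2.0)·tan(0.24)·0.05 = 1.5508
v' = 18.1000 − 0.4000·0.05 = 18.0800

(-18.8821, -3.7027, 1.5508, 18.0800)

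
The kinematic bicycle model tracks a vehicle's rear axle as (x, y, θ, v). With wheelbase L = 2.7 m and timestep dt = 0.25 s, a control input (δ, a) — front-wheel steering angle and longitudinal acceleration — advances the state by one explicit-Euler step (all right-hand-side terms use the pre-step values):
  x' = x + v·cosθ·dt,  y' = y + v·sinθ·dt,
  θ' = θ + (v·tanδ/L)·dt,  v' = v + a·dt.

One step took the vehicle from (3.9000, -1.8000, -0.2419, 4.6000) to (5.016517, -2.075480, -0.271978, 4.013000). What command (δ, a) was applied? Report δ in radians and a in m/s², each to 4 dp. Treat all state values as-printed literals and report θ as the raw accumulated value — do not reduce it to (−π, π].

a = (v'−v)/dt = (-0.587000)/0.25 = -2.3480
Δθ = θ'−θ = -0.030078;  (v·dt/L) = 4.6000·0.25/2.7 = 0.425926
tan δ = Δθ·L/(v·dt) = -0.070618  →  δ = -0.0705

δ = -0.0705, a = -2.3480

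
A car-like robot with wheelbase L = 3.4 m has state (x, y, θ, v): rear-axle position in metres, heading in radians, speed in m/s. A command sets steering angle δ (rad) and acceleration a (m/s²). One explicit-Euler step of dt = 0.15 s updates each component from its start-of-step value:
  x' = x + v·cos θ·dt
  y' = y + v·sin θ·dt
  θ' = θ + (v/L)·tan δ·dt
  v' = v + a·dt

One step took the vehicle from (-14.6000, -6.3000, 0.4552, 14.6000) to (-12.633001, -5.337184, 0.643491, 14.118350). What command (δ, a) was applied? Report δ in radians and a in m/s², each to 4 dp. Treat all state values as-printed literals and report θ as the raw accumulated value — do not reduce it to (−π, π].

a = (v'−v)/dt = (-0.481650)/0.15 = -3.2110
Δθ = θ'−θ = 0.188291;  (v·dt/L) = 14.6000·0.15/3.4 = 0.644118
tan δ = Δθ·L/(v·dt) = 0.292324  →  δ = 0.2844

δ = 0.2844, a = -3.2110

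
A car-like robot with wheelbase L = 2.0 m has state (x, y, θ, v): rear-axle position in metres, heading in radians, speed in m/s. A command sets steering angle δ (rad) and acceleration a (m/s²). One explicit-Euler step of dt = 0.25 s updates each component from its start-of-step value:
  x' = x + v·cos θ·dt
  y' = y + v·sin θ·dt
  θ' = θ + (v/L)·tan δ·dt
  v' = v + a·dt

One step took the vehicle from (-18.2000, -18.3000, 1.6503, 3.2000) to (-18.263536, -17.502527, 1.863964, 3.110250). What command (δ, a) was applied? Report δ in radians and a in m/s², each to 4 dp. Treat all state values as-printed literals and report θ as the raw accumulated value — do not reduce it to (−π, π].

δ = 0.4906, a = -0.3590

a = (v'−v)/dt = (-0.089750)/0.25 = -0.3590
Δθ = θ'−θ = 0.213664;  (v·dt/L) = 3.2000·0.25/2.0 = 0.400000
tan δ = Δθ·L/(v·dt) = 0.534160  →  δ = 0.4906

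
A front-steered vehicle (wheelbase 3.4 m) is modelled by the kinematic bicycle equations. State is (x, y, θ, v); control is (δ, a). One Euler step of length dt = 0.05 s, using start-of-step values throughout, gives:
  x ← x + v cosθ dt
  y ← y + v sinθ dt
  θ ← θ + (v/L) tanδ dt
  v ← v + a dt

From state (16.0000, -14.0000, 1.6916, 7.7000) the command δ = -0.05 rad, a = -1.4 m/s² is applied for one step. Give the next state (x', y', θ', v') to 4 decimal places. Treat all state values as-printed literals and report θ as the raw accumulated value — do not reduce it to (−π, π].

x' = 16.0000 + 7.7000·cos(1.6916)·0.05 = 15.9536
y' = -14.0000 + 7.7000·sin(1.6916)·0.05 = -13.6178
θ' = 1.6916 + (7.7000/3.4)·tan(-0.05)·0.05 = 1.6859
v' = 7.7000 − 1.4000·0.05 = 7.6300

(15.9536, -13.6178, 1.6859, 7.6300)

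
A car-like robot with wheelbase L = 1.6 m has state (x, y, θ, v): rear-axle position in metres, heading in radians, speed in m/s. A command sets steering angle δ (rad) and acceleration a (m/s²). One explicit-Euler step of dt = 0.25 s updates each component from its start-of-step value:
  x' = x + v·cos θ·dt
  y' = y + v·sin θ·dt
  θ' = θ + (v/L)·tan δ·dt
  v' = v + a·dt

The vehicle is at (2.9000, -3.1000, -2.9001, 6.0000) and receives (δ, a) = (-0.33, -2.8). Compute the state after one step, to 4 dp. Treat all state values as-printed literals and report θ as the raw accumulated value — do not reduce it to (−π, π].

x' = 2.9000 + 6.0000·cos(-2.9001)·0.25 = 1.4435
y' = -3.1000 + 6.0000·sin(-2.9001)·0.25 = -3.4587
θ' = -2.9001 + (6.0000/1.6)·tan(-0.33)·0.25 = -3.2212
v' = 6.0000 − 2.8000·0.25 = 5.3000

(1.4435, -3.4587, -3.2212, 5.3000)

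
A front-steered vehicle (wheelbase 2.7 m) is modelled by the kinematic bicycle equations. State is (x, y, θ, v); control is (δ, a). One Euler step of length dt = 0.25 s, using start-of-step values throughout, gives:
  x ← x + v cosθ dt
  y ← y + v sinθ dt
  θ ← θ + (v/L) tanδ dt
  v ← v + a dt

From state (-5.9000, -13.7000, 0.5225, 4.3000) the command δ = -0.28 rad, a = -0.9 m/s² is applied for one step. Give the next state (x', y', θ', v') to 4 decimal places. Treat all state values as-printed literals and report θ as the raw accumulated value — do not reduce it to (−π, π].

(-4.9684, -13.1635, 0.4080, 4.0750)

x' = -5.9000 + 4.3000·cos(0.5225)·0.25 = -4.9684
y' = -13.7000 + 4.3000·sin(0.5225)·0.25 = -13.1635
θ' = 0.5225 + (4.3000/2.7)·tan(-0.28)·0.25 = 0.4080
v' = 4.3000 − 0.9000·0.25 = 4.0750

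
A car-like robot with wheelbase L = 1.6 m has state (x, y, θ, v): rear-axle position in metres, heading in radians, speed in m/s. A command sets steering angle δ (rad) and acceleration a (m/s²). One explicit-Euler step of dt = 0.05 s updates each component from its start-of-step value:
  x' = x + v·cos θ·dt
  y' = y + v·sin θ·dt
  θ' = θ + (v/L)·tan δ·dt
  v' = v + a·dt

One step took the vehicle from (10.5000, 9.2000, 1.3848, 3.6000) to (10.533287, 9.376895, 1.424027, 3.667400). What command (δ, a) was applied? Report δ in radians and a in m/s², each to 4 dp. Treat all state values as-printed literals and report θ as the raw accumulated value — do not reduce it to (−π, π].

a = (v'−v)/dt = (0.067400)/0.05 = 1.3480
Δθ = θ'−θ = 0.039227;  (v·dt/L) = 3.6000·0.05/1.6 = 0.112500
tan δ = Δθ·L/(v·dt) = 0.348684  →  δ = 0.3355

δ = 0.3355, a = 1.3480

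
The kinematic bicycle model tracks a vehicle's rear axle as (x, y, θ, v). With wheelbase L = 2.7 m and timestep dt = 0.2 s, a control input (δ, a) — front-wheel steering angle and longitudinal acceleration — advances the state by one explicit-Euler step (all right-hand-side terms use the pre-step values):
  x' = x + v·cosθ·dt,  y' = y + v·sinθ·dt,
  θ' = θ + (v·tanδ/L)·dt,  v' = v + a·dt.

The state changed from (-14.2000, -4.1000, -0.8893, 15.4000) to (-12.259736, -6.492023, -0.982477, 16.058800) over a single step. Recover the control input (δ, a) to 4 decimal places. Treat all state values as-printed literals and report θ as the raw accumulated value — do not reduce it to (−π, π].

a = (v'−v)/dt = (0.658800)/0.2 = 3.2940
Δθ = θ'−θ = -0.093177;  (v·dt/L) = 15.4000·0.2/2.7 = 1.140741
tan δ = Δθ·L/(v·dt) = -0.081681  →  δ = -0.0815

δ = -0.0815, a = 3.2940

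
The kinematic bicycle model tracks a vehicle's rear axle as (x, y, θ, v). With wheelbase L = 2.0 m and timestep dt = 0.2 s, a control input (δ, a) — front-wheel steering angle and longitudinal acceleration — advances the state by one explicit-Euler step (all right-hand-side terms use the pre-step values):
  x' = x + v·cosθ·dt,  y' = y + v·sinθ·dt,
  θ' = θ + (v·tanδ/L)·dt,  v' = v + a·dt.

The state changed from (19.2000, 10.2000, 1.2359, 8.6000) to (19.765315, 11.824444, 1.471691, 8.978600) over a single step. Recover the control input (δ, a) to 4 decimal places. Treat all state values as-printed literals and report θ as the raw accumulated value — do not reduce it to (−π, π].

a = (v'−v)/dt = (0.378600)/0.2 = 1.8930
Δθ = θ'−θ = 0.235791;  (v·dt/L) = 8.6000·0.2/2.0 = 0.860000
tan δ = Δθ·L/(v·dt) = 0.274176  →  δ = 0.2676

δ = 0.2676, a = 1.8930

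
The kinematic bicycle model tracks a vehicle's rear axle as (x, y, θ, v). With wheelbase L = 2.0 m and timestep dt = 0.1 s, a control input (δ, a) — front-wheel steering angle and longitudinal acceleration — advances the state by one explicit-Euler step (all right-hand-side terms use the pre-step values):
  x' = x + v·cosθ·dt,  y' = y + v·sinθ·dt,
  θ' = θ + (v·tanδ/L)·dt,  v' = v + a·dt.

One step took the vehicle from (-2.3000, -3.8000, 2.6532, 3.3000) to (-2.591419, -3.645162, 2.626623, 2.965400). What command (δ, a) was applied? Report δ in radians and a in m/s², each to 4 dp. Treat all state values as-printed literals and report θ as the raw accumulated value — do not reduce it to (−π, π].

a = (v'−v)/dt = (-0.334600)/0.1 = -3.3460
Δθ = θ'−θ = -0.026577;  (v·dt/L) = 3.3000·0.1/2.0 = 0.165000
tan δ = Δθ·L/(v·dt) = -0.161073  →  δ = -0.1597

δ = -0.1597, a = -3.3460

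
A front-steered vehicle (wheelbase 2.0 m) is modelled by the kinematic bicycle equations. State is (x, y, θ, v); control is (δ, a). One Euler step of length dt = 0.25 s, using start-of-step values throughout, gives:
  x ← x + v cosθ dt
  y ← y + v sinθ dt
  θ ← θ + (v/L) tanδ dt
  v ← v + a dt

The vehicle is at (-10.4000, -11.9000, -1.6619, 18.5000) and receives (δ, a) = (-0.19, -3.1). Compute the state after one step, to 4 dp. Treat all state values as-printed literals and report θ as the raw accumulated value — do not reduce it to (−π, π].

(-10.8208, -16.5058, -2.1066, 17.7250)

x' = -10.4000 + 18.5000·cos(-1.6619)·0.25 = -10.8208
y' = -11.9000 + 18.5000·sin(-1.6619)·0.25 = -16.5058
θ' = -1.6619 + (18.5000/2.0)·tan(-0.19)·0.25 = -2.1066
v' = 18.5000 − 3.1000·0.25 = 17.7250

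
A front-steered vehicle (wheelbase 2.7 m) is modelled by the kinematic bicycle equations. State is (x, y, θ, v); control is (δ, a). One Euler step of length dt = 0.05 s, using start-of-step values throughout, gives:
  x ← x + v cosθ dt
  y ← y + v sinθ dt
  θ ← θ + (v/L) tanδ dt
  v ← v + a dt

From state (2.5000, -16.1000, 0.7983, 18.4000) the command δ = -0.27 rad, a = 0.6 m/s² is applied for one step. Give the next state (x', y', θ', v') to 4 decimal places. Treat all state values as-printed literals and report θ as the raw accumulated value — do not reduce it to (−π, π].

x' = 2.5000 + 18.4000·cos(0.7983)·0.05 = 3.1421
y' = -16.1000 + 18.4000·sin(0.7983)·0.05 = -15.4411
θ' = 0.7983 + (18.4000/2.7)·tan(-0.27)·0.05 = 0.7040
v' = 18.4000 + 0.6000·0.05 = 18.4300

(3.1421, -15.4411, 0.7040, 18.4300)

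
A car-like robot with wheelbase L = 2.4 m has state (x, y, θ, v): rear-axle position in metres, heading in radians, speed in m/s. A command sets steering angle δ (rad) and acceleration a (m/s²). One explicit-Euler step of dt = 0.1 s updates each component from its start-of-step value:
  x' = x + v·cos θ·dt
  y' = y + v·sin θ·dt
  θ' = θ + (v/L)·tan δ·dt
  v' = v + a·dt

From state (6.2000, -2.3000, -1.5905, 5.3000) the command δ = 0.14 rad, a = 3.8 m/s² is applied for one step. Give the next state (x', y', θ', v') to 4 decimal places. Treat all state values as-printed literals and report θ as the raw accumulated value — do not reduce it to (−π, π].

(6.1896, -2.8299, -1.5594, 5.6800)

x' = 6.2000 + 5.3000·cos(-1.5905)·0.1 = 6.1896
y' = -2.3000 + 5.3000·sin(-1.5905)·0.1 = -2.8299
θ' = -1.5905 + (5.3000/2.4)·tan(0.14)·0.1 = -1.5594
v' = 5.3000 + 3.8000·0.1 = 5.6800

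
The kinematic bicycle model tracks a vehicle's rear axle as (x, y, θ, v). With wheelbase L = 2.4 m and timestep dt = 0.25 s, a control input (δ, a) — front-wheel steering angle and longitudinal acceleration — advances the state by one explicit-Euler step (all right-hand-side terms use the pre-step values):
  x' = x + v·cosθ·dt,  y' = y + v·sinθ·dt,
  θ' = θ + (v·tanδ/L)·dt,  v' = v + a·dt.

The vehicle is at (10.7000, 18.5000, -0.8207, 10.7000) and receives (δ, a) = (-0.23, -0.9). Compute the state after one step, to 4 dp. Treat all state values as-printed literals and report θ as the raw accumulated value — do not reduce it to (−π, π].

x' = 10.7000 + 10.7000·cos(-0.8207)·0.25 = 12.5236
y' = 18.5000 + 10.7000·sin(-0.8207)·0.25 = 16.5429
θ' = -0.8207 + (10.7000/2.4)·tan(-0.23)·0.25 = -1.0817
v' = 10.7000 − 0.9000·0.25 = 10.4750

(12.5236, 16.5429, -1.0817, 10.4750)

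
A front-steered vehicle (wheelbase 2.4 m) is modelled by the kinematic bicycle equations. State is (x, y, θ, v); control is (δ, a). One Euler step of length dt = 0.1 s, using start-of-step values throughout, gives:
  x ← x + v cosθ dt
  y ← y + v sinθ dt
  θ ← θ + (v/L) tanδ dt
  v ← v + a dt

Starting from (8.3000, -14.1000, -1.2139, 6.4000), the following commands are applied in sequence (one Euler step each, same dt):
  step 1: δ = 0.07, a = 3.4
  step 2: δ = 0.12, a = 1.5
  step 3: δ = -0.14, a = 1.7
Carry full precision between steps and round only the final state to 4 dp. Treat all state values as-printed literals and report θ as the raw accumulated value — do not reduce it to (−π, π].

(9.0451, -15.9587, -1.2018, 7.0600)

after step 1 (δ=0.07, a=3.4): (8.523595, -14.699671, -1.195203, 6.740000)
after step 2 (δ=0.12, a=1.5): (8.770835, -15.326686, -1.161340, 6.890000)
after step 3 (δ=-0.14, a=1.7): (9.045133, -15.958732, -1.201796, 7.060000)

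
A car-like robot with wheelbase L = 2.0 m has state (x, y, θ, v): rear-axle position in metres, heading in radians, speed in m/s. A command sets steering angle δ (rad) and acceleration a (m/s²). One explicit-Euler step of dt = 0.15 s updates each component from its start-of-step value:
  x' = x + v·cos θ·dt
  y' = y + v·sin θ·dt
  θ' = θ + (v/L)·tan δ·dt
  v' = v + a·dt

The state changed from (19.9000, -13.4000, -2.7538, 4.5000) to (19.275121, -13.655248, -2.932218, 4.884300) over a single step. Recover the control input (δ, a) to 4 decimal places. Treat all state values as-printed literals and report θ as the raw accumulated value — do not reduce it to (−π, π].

a = (v'−v)/dt = (0.384300)/0.15 = 2.5620
Δθ = θ'−θ = -0.178418;  (v·dt/L) = 4.5000·0.15/2.0 = 0.337500
tan δ = Δθ·L/(v·dt) = -0.528646  →  δ = -0.4863

δ = -0.4863, a = 2.5620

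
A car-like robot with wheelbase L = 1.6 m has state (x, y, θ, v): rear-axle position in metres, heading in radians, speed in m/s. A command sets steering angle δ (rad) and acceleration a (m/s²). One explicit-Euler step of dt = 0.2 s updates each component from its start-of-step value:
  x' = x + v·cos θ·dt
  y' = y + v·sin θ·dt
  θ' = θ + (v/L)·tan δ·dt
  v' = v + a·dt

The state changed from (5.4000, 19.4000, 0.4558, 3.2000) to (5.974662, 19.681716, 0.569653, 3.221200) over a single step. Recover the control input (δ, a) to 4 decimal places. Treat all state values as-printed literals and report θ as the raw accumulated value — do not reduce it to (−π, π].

δ = 0.2773, a = 0.1060

a = (v'−v)/dt = (0.021200)/0.2 = 0.1060
Δθ = θ'−θ = 0.113853;  (v·dt/L) = 3.2000·0.2/1.6 = 0.400000
tan δ = Δθ·L/(v·dt) = 0.284632  →  δ = 0.2773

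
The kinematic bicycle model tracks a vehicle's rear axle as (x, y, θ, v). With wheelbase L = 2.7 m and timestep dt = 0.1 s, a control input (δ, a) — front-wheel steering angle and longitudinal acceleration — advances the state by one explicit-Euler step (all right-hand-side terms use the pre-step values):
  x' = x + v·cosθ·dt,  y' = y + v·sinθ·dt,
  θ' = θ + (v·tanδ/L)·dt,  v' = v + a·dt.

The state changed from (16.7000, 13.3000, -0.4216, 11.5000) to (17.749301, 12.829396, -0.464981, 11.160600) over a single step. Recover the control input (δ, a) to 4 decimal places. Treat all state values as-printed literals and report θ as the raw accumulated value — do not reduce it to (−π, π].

δ = -0.1015, a = -3.3940

a = (v'−v)/dt = (-0.339400)/0.1 = -3.3940
Δθ = θ'−θ = -0.043381;  (v·dt/L) = 11.5000·0.1/2.7 = 0.425926
tan δ = Δθ·L/(v·dt) = -0.101851  →  δ = -0.1015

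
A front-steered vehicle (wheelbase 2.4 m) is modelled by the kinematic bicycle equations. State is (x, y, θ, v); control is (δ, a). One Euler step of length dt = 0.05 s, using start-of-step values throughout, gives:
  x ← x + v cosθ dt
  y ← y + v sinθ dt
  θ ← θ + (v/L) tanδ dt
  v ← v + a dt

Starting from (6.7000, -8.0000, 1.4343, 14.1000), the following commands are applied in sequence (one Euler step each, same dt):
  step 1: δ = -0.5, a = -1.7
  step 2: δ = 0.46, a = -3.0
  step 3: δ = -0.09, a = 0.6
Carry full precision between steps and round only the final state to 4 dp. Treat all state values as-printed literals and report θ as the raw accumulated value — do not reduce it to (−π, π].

after step 1 (δ=-0.5, a=-1.7): (6.795931, -7.301557, 1.273824, 14.015000)
after step 2 (δ=0.46, a=-3.0): (7.000990, -6.631481, 1.418484, 13.865000)
after step 3 (δ=-0.09, a=0.6): (7.106172, -5.946257, 1.392417, 13.895000)

(7.1062, -5.9463, 1.3924, 13.8950)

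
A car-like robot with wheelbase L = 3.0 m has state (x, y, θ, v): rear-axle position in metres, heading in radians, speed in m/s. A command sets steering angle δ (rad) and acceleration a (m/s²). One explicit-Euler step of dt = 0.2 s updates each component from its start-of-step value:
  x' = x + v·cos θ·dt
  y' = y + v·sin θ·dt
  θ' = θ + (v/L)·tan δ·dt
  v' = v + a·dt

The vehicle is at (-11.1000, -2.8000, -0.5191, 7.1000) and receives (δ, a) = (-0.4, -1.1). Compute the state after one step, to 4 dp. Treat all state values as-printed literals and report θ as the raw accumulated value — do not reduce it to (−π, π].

(-9.8671, -3.5045, -0.7192, 6.8800)

x' = -11.1000 + 7.1000·cos(-0.5191)·0.2 = -9.8671
y' = -2.8000 + 7.1000·sin(-0.5191)·0.2 = -3.5045
θ' = -0.5191 + (7.1000/3.0)·tan(-0.4)·0.2 = -0.7192
v' = 7.1000 − 1.1000·0.2 = 6.8800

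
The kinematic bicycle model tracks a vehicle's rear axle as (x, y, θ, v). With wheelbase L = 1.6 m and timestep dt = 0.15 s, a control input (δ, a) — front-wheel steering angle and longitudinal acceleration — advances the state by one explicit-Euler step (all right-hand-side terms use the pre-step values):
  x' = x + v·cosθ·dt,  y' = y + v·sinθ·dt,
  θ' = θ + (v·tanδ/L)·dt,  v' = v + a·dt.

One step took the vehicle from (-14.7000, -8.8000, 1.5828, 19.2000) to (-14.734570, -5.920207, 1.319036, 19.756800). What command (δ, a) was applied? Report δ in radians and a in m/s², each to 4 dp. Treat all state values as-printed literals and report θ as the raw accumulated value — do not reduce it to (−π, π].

a = (v'−v)/dt = (0.556800)/0.15 = 3.7120
Δθ = θ'−θ = -0.263764;  (v·dt/L) = 19.2000·0.15/1.6 = 1.800000
tan δ = Δθ·L/(v·dt) = -0.146536  →  δ = -0.1455

δ = -0.1455, a = 3.7120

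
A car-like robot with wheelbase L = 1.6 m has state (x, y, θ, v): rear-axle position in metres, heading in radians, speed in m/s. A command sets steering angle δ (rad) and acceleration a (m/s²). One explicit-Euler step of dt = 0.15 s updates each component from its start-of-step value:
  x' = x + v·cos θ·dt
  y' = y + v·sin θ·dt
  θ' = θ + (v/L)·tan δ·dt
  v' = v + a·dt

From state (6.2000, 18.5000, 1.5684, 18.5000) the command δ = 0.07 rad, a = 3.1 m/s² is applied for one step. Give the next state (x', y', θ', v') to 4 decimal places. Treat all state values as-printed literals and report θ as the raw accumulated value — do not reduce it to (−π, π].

(6.2066, 21.2750, 1.6900, 18.9650)

x' = 6.2000 + 18.5000·cos(1.5684)·0.15 = 6.2066
y' = 18.5000 + 18.5000·sin(1.5684)·0.15 = 21.2750
θ' = 1.5684 + (18.5000/1.6)·tan(0.07)·0.15 = 1.6900
v' = 18.5000 + 3.1000·0.15 = 18.9650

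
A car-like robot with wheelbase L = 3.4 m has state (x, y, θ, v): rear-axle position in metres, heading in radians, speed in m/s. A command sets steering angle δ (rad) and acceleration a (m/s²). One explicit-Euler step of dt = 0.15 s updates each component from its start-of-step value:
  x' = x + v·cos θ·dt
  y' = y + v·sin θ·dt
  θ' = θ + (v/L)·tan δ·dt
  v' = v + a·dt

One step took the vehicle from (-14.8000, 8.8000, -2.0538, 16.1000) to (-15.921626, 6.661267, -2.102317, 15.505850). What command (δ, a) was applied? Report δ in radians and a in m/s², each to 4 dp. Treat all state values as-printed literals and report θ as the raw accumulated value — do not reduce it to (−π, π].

δ = -0.0682, a = -3.9610

a = (v'−v)/dt = (-0.594150)/0.15 = -3.9610
Δθ = θ'−θ = -0.048517;  (v·dt/L) = 16.1000·0.15/3.4 = 0.710294
tan δ = Δθ·L/(v·dt) = -0.068306  →  δ = -0.0682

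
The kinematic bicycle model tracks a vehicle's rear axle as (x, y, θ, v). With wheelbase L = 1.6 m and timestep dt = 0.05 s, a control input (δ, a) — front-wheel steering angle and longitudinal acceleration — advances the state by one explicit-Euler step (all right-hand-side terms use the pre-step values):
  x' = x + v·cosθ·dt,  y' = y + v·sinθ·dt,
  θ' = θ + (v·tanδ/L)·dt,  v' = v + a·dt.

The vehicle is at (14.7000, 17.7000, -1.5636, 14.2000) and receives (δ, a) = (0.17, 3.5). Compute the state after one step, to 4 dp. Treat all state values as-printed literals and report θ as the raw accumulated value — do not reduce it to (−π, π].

(14.7051, 16.9900, -1.4874, 14.3750)

x' = 14.7000 + 14.2000·cos(-1.5636)·0.05 = 14.7051
y' = 17.7000 + 14.2000·sin(-1.5636)·0.05 = 16.9900
θ' = -1.5636 + (14.2000/1.6)·tan(0.17)·0.05 = -1.4874
v' = 14.2000 + 3.5000·0.05 = 14.3750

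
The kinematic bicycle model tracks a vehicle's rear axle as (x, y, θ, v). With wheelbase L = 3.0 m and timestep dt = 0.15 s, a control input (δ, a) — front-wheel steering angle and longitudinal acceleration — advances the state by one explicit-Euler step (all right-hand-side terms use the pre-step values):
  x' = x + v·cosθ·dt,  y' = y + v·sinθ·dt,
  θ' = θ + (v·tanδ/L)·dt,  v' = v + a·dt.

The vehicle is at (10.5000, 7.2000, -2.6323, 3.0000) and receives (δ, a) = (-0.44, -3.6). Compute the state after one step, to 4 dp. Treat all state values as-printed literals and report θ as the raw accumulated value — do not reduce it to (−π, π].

x' = 10.5000 + 3.0000·cos(-2.6323)·0.15 = 10.1071
y' = 7.2000 + 3.0000·sin(-2.6323)·0.15 = 6.9806
θ' = -2.6323 + (3.0000/3.0)·tan(-0.44)·0.15 = -2.7029
v' = 3.0000 − 3.6000·0.15 = 2.4600

(10.1071, 6.9806, -2.7029, 2.4600)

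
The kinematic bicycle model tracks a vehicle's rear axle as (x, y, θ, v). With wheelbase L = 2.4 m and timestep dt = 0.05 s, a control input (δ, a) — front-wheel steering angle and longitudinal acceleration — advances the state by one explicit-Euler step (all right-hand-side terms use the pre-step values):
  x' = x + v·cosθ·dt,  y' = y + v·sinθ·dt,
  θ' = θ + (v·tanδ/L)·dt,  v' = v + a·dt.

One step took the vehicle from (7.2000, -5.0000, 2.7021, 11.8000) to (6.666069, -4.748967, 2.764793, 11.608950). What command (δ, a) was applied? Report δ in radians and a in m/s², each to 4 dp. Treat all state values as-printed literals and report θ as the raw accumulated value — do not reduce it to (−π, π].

δ = 0.2497, a = -3.8210

a = (v'−v)/dt = (-0.191050)/0.05 = -3.8210
Δθ = θ'−θ = 0.062693;  (v·dt/L) = 11.8000·0.05/2.4 = 0.245833
tan δ = Δθ·L/(v·dt) = 0.255022  →  δ = 0.2497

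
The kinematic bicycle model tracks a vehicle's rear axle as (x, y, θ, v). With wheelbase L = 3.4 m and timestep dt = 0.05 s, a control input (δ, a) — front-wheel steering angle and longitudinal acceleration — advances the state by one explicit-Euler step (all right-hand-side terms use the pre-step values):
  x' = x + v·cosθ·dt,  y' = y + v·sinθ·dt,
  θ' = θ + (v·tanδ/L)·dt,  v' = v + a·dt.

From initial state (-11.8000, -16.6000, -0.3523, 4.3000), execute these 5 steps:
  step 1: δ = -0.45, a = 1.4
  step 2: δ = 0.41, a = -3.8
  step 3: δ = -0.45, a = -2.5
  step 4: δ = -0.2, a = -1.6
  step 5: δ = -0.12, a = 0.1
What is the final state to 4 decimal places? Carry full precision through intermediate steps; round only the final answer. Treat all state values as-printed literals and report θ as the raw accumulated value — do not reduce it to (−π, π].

after step 1 (δ=-0.45, a=1.4): (-11.598205, -16.674187, -0.382846, 4.370000)
after step 2 (δ=0.41, a=-3.8): (-11.395523, -16.755811, -0.354915, 4.180000)
after step 3 (δ=-0.45, a=-2.5): (-11.199549, -16.828440, -0.384608, 4.055000)
after step 4 (δ=-0.2, a=-1.6): (-11.011611, -16.904511, -0.396696, 3.975000)
after step 5 (δ=-0.12, a=0.1): (-10.828295, -16.981303, -0.403745, 3.980000)

(-10.8283, -16.9813, -0.4037, 3.9800)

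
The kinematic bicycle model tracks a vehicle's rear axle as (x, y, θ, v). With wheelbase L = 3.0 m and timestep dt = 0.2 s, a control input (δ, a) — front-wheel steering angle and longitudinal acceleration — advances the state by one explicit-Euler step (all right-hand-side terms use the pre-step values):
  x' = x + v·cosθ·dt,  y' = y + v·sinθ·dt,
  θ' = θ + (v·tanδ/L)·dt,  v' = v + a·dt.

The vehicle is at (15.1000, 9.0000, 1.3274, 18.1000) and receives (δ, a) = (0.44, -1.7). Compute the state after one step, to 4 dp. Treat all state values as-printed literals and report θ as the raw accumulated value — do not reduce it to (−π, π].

x' = 15.1000 + 18.1000·cos(1.3274)·0.2 = 15.9724
y' = 9.0000 + 18.1000·sin(1.3274)·0.2 = 12.5133
θ' = 1.3274 + (18.1000/3.0)·tan(0.44)·0.2 = 1.8955
v' = 18.1000 − 1.7000·0.2 = 17.7600

(15.9724, 12.5133, 1.8955, 17.7600)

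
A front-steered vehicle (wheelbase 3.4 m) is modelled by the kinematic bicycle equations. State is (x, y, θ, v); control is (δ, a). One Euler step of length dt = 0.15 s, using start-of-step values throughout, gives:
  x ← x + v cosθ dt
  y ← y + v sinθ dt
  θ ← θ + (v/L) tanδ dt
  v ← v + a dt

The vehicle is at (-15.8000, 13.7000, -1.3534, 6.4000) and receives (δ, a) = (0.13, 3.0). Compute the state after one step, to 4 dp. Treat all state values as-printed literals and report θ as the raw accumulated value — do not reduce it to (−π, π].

(-15.5929, 12.7626, -1.3165, 6.8500)

x' = -15.8000 + 6.4000·cos(-1.3534)·0.15 = -15.5929
y' = 13.7000 + 6.4000·sin(-1.3534)·0.15 = 12.7626
θ' = -1.3534 + (6.4000/3.4)·tan(0.13)·0.15 = -1.3165
v' = 6.4000 + 3.0000·0.15 = 6.8500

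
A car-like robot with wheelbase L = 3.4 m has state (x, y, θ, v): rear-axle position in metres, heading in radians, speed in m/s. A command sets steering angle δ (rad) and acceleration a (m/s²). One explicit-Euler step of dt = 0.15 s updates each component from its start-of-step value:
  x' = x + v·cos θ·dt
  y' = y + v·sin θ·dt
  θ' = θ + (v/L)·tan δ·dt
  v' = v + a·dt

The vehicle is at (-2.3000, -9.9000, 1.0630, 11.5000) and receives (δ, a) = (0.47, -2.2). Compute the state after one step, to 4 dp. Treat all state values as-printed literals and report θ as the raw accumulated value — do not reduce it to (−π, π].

x' = -2.3000 + 11.5000·cos(1.0630)·0.15 = -1.4612
y' = -9.9000 + 11.5000·sin(1.0630)·0.15 = -8.3927
θ' = 1.0630 + (11.5000/3.4)·tan(0.47)·0.15 = 1.3207
v' = 11.5000 − 2.2000·0.15 = 11.1700

(-1.4612, -8.3927, 1.3207, 11.1700)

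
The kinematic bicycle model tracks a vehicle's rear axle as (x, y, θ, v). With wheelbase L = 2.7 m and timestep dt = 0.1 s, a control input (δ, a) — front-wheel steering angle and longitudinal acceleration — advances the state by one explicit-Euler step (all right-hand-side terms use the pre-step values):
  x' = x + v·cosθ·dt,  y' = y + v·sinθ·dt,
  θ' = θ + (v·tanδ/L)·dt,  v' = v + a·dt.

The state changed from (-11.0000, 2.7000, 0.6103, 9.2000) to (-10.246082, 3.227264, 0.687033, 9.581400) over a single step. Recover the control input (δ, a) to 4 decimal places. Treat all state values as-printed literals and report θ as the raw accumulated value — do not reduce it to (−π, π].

a = (v'−v)/dt = (0.381400)/0.1 = 3.8140
Δθ = θ'−θ = 0.076733;  (v·dt/L) = 9.2000·0.1/2.7 = 0.340741
tan δ = Δθ·L/(v·dt) = 0.225195  →  δ = 0.2215

δ = 0.2215, a = 3.8140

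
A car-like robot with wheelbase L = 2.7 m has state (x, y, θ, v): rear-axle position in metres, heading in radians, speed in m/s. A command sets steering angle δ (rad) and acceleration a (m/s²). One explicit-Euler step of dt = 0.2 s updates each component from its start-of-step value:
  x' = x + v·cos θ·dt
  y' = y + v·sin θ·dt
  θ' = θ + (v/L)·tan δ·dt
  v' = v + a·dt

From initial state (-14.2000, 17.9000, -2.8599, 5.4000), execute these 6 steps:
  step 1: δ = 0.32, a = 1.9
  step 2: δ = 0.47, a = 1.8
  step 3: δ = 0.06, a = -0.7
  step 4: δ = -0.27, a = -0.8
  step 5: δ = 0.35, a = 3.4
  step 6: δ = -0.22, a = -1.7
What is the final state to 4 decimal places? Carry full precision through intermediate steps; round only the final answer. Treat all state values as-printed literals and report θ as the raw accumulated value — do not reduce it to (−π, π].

(-20.2419, 14.2439, -2.5556, 6.1800)

after step 1 (δ=0.32, a=1.9): (-15.237433, 17.599779, -2.727344, 5.780000)
after step 2 (δ=0.47, a=1.8): (-16.295658, 17.134487, -2.509860, 6.140000)
after step 3 (δ=0.06, a=-0.7): (-17.286660, 16.409299, -2.482538, 6.000000)
after step 4 (δ=-0.27, a=-0.8): (-18.235346, 15.674455, -2.605542, 5.840000)
after step 5 (δ=0.35, a=3.4): (-19.239513, 15.077905, -2.447633, 6.520000)
after step 6 (δ=-0.22, a=-1.7): (-20.241923, 14.243884, -2.555633, 6.180000)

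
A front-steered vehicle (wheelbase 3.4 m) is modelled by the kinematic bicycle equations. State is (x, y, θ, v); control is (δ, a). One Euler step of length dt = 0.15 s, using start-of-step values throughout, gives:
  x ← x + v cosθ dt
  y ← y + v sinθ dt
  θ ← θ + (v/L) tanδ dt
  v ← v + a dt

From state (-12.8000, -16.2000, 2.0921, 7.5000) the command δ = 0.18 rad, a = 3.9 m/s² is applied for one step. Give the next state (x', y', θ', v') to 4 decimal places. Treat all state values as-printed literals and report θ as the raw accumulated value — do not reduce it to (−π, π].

(-13.3603, -15.2244, 2.1523, 8.0850)

x' = -12.8000 + 7.5000·cos(2.0921)·0.15 = -13.3603
y' = -16.2000 + 7.5000·sin(2.0921)·0.15 = -15.2244
θ' = 2.0921 + (7.5000/3.4)·tan(0.18)·0.15 = 2.1523
v' = 7.5000 + 3.9000·0.15 = 8.0850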